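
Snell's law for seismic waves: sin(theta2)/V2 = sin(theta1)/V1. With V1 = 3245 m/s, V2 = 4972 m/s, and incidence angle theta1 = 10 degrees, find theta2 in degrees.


sin(theta1) = sin(10 deg) = 0.173648
sin(theta2) = V2/V1 * sin(theta1) = 4972/3245 * 0.173648 = 0.266064
theta2 = arcsin(0.266064) = 15.4302 degrees

15.4302


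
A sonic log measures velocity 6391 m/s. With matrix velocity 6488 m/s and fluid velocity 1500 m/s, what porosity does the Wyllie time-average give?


1/V - 1/Vm = 1/6391 - 1/6488 = 2.34e-06
1/Vf - 1/Vm = 1/1500 - 1/6488 = 0.00051254
phi = 2.34e-06 / 0.00051254 = 0.0046

0.0046


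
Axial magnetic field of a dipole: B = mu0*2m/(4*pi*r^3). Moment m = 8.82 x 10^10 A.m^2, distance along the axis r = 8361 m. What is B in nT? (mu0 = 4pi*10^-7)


m = 8.82 x 10^10 = 88200000000 A.m^2
2m = 176400000000 A.m^2
r^3 = 8361^3 = 584486749881
B = (4pi*10^-7) * 176400000000 / (4*pi * 584486749881) * 1e9
= 221670.777637 / 7344877118186.9 * 1e9
= 30.1803 nT

30.1803


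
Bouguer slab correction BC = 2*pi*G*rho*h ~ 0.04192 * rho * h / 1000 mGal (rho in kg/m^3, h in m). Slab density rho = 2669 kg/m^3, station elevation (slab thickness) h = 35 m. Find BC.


BC = 0.04192 * rho * h / 1000
= 0.04192 * 2669 * 35 / 1000
= 3.916 mGal

3.916


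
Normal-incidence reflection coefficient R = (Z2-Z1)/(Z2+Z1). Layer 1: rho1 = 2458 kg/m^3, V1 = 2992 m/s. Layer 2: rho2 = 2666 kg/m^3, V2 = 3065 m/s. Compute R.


Z1 = 2458 * 2992 = 7354336
Z2 = 2666 * 3065 = 8171290
R = (8171290 - 7354336) / (8171290 + 7354336) = 816954 / 15525626 = 0.0526

0.0526


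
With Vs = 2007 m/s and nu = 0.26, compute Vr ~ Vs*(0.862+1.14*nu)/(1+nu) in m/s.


Numerator factor = 0.862 + 1.14*0.26 = 1.1584
Denominator = 1 + 0.26 = 1.26
Vr = 2007 * 1.1584 / 1.26 = 1845.17 m/s

1845.17


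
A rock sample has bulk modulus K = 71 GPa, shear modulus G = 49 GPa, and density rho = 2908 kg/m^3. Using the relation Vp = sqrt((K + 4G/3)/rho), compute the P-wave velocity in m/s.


First compute the effective modulus:
K + 4G/3 = 71e9 + 4*49e9/3 = 136333333333.33 Pa
Then divide by density:
136333333333.33 / 2908 = 46882164.1449 Pa/(kg/m^3)
Take the square root:
Vp = sqrt(46882164.1449) = 6847.06 m/s

6847.06


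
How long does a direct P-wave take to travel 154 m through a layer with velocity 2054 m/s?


t = x / V
= 154 / 2054
= 0.075 s

0.075


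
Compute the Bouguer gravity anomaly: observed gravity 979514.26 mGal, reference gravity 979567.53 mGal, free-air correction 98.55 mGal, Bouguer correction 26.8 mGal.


BA = g_obs - g_ref + FAC - BC
= 979514.26 - 979567.53 + 98.55 - 26.8
= 18.48 mGal

18.48


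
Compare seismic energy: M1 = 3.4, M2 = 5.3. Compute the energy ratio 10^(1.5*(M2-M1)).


M2 - M1 = 5.3 - 3.4 = 1.9
1.5 * 1.9 = 2.85
ratio = 10^2.85 = 707.95

707.95


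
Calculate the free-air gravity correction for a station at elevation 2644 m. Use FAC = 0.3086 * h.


FAC = 0.3086 * h
= 0.3086 * 2644
= 815.9384 mGal

815.9384


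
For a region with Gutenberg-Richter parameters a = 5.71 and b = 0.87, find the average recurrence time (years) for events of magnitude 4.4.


log10(N) = 5.71 - 0.87*4.4 = 1.882
N = 10^1.882 = 76.207901
T = 1/N = 1/76.207901 = 0.0131 years

0.0131


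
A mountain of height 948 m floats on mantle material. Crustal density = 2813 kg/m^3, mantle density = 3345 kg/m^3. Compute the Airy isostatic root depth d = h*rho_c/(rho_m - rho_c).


rho_m - rho_c = 3345 - 2813 = 532
d = 948 * 2813 / 532
= 2666724 / 532
= 5012.64 m

5012.64


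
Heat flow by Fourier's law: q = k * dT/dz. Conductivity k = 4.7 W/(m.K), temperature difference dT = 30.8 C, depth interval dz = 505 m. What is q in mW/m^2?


q = k * dT / dz * 1000
= 4.7 * 30.8 / 505 * 1000
= 0.286653 * 1000
= 286.6535 mW/m^2

286.6535


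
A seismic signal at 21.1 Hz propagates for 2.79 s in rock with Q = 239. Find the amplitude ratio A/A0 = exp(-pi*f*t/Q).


pi*f*t/Q = pi*21.1*2.79/239 = 0.773818
A/A0 = exp(-0.773818) = 0.461249

0.461249


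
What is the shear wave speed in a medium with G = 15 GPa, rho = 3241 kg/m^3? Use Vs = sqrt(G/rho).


Convert G to Pa: G = 15e9 Pa
Compute G/rho = 15e9 / 3241 = 4628201.1725
Vs = sqrt(4628201.1725) = 2151.33 m/s

2151.33


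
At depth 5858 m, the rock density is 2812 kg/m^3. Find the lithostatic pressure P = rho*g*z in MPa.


P = rho * g * z / 1e6
= 2812 * 9.81 * 5858 / 1e6
= 161597147.76 / 1e6
= 161.5971 MPa

161.5971


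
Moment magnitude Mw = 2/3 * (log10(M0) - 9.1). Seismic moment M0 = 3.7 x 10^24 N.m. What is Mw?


log10(M0) = log10(3.7 x 10^24) = 24.5682
Mw = 2/3 * (24.5682 - 9.1)
= 2/3 * 15.4682
= 10.31

10.31


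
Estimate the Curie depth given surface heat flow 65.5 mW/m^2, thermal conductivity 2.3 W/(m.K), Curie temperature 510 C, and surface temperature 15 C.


T_Curie - T_surf = 510 - 15 = 495 C
Convert q to W/m^2: 65.5 mW/m^2 = 0.0655 W/m^2
d = 495 * 2.3 / 0.0655 = 17381.68 m

17381.68


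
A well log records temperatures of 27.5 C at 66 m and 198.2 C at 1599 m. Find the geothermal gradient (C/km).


dT = 198.2 - 27.5 = 170.7 C
dz = 1599 - 66 = 1533 m
gradient = dT/dz * 1000 = 170.7/1533 * 1000 = 111.3503 C/km

111.3503


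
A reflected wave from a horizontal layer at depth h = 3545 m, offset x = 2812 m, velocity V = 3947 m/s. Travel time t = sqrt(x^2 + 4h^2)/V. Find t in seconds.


x^2 + 4h^2 = 2812^2 + 4*3545^2 = 7907344 + 50268100 = 58175444
sqrt(58175444) = 7627.2829
t = 7627.2829 / 3947 = 1.9324 s

1.9324


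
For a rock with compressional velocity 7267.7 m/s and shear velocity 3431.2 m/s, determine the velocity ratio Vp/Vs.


Vp/Vs = 7267.7 / 3431.2
= 2.1181

2.1181


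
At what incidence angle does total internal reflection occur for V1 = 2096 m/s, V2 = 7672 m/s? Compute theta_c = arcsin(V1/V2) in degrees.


V1/V2 = 2096/7672 = 0.273201
theta_c = arcsin(0.273201) = 15.8548 degrees

15.8548


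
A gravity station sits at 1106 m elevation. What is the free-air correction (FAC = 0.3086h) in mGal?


FAC = 0.3086 * h
= 0.3086 * 1106
= 341.3116 mGal

341.3116


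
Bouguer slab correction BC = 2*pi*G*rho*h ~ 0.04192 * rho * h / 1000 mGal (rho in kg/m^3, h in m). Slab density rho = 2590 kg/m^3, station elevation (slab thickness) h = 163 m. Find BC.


BC = 0.04192 * rho * h / 1000
= 0.04192 * 2590 * 163 / 1000
= 17.6974 mGal

17.6974


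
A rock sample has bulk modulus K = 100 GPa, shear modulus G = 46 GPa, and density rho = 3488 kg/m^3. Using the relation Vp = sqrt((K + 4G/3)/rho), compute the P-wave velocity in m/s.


First compute the effective modulus:
K + 4G/3 = 100e9 + 4*46e9/3 = 161333333333.33 Pa
Then divide by density:
161333333333.33 / 3488 = 46253822.63 Pa/(kg/m^3)
Take the square root:
Vp = sqrt(46253822.63) = 6801.02 m/s

6801.02


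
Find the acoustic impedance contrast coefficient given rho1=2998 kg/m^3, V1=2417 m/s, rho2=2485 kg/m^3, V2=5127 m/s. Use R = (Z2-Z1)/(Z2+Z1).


Z1 = 2998 * 2417 = 7246166
Z2 = 2485 * 5127 = 12740595
R = (12740595 - 7246166) / (12740595 + 7246166) = 5494429 / 19986761 = 0.2749

0.2749


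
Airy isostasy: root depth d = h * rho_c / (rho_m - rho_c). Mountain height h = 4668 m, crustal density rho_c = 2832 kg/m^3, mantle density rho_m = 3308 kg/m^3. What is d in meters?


rho_m - rho_c = 3308 - 2832 = 476
d = 4668 * 2832 / 476
= 13219776 / 476
= 27772.64 m

27772.64


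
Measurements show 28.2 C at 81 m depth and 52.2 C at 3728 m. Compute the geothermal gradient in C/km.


dT = 52.2 - 28.2 = 24.0 C
dz = 3728 - 81 = 3647 m
gradient = dT/dz * 1000 = 24.0/3647 * 1000 = 6.5808 C/km

6.5808


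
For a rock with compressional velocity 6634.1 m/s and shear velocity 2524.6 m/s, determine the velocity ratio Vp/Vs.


Vp/Vs = 6634.1 / 2524.6
= 2.6278

2.6278


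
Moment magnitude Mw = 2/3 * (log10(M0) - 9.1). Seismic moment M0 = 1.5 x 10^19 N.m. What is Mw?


log10(M0) = log10(1.5 x 10^19) = 19.1761
Mw = 2/3 * (19.1761 - 9.1)
= 2/3 * 10.0761
= 6.72

6.72


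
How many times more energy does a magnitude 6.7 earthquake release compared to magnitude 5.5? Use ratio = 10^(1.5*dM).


M2 - M1 = 6.7 - 5.5 = 1.2
1.5 * 1.2 = 1.8
ratio = 10^1.8 = 63.1

63.1


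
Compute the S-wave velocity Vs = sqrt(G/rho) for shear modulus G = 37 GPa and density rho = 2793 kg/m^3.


Convert G to Pa: G = 37e9 Pa
Compute G/rho = 37e9 / 2793 = 13247404.2248
Vs = sqrt(13247404.2248) = 3639.7 m/s

3639.7


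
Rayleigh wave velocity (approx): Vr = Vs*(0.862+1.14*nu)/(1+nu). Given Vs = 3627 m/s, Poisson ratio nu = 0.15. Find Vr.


Numerator factor = 0.862 + 1.14*0.15 = 1.033
Denominator = 1 + 0.15 = 1.15
Vr = 3627 * 1.033 / 1.15 = 3257.99 m/s

3257.99


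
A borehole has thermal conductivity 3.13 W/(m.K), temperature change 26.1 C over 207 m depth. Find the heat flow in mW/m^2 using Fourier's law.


q = k * dT / dz * 1000
= 3.13 * 26.1 / 207 * 1000
= 0.394652 * 1000
= 394.6522 mW/m^2

394.6522


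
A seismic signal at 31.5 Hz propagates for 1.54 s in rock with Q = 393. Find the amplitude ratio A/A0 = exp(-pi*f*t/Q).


pi*f*t/Q = pi*31.5*1.54/393 = 0.387783
A/A0 = exp(-0.387783) = 0.67856

0.67856


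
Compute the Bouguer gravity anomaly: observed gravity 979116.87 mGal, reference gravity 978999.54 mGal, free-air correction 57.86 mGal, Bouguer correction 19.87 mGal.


BA = g_obs - g_ref + FAC - BC
= 979116.87 - 978999.54 + 57.86 - 19.87
= 155.32 mGal

155.32


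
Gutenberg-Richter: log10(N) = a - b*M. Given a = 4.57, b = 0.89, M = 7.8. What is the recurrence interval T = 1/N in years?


log10(N) = 4.57 - 0.89*7.8 = -2.372
N = 10^-2.372 = 0.004246
T = 1/N = 1/0.004246 = 235.5049 years

235.5049


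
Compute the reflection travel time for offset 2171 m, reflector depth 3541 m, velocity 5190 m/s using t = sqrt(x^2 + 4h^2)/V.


x^2 + 4h^2 = 2171^2 + 4*3541^2 = 4713241 + 50154724 = 54867965
sqrt(54867965) = 7407.2913
t = 7407.2913 / 5190 = 1.4272 s

1.4272


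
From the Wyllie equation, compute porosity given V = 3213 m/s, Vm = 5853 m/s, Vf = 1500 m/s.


1/V - 1/Vm = 1/3213 - 1/5853 = 0.00014038
1/Vf - 1/Vm = 1/1500 - 1/5853 = 0.00049581
phi = 0.00014038 / 0.00049581 = 0.2831

0.2831


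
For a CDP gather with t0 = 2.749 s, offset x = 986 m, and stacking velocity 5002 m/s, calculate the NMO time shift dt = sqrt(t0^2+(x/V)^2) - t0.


x/Vnmo = 986/5002 = 0.197121
(x/Vnmo)^2 = 0.038857
t0^2 = 7.557001
sqrt(7.557001 + 0.038857) = 2.756058
dt = 2.756058 - 2.749 = 0.007058

0.007058


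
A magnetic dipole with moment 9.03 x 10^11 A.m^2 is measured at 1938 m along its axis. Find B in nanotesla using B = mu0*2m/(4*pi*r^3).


m = 9.03 x 10^11 = 903000000000 A.m^2
2m = 1806000000000 A.m^2
r^3 = 1938^3 = 7278825672
B = (4pi*10^-7) * 1806000000000 / (4*pi * 7278825672) * 1e9
= 2269486.532953 / 91468421031.66 * 1e9
= 24811.6947 nT

24811.6947


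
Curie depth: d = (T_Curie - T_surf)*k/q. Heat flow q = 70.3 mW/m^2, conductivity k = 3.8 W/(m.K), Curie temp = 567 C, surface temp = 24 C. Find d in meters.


T_Curie - T_surf = 567 - 24 = 543 C
Convert q to W/m^2: 70.3 mW/m^2 = 0.0703 W/m^2
d = 543 * 3.8 / 0.0703 = 29351.35 m

29351.35


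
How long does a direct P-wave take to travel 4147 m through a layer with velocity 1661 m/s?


t = x / V
= 4147 / 1661
= 2.4967 s

2.4967


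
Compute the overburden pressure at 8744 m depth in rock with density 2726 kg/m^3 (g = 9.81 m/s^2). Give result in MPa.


P = rho * g * z / 1e6
= 2726 * 9.81 * 8744 / 1e6
= 233832572.64 / 1e6
= 233.8326 MPa

233.8326


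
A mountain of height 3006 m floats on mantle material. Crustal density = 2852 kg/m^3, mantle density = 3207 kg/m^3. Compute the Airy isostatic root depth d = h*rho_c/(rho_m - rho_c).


rho_m - rho_c = 3207 - 2852 = 355
d = 3006 * 2852 / 355
= 8573112 / 355
= 24149.61 m

24149.61


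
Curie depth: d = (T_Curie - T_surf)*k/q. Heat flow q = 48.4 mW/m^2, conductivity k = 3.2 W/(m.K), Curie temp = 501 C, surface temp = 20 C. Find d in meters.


T_Curie - T_surf = 501 - 20 = 481 C
Convert q to W/m^2: 48.4 mW/m^2 = 0.0484 W/m^2
d = 481 * 3.2 / 0.0484 = 31801.65 m

31801.65


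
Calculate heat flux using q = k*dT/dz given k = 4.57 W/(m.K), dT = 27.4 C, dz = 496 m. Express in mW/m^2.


q = k * dT / dz * 1000
= 4.57 * 27.4 / 496 * 1000
= 0.252456 * 1000
= 252.4556 mW/m^2

252.4556


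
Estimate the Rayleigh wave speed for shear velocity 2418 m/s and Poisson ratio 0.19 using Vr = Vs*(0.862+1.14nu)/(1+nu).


Numerator factor = 0.862 + 1.14*0.19 = 1.0786
Denominator = 1 + 0.19 = 1.19
Vr = 2418 * 1.0786 / 1.19 = 2191.64 m/s

2191.64


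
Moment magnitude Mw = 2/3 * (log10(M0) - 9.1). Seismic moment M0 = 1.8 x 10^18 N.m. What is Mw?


log10(M0) = log10(1.8 x 10^18) = 18.2553
Mw = 2/3 * (18.2553 - 9.1)
= 2/3 * 9.1553
= 6.1

6.1


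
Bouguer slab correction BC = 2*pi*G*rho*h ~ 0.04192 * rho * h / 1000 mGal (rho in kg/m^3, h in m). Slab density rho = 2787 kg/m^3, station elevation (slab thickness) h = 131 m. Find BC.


BC = 0.04192 * rho * h / 1000
= 0.04192 * 2787 * 131 / 1000
= 15.3049 mGal

15.3049


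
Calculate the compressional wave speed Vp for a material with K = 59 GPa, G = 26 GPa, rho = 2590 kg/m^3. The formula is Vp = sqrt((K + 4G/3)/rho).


First compute the effective modulus:
K + 4G/3 = 59e9 + 4*26e9/3 = 93666666666.67 Pa
Then divide by density:
93666666666.67 / 2590 = 36164736.1647 Pa/(kg/m^3)
Take the square root:
Vp = sqrt(36164736.1647) = 6013.71 m/s

6013.71


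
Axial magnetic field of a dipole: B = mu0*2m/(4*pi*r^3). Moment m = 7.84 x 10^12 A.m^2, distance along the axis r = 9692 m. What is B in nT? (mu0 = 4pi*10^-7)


m = 7.84 x 10^12 = 7840000000000 A.m^2
2m = 15680000000000 A.m^2
r^3 = 9692^3 = 910416701888
B = (4pi*10^-7) * 15680000000000 / (4*pi * 910416701888) * 1e9
= 19704069.123315 / 11440633689427.16 * 1e9
= 1722.2883 nT

1722.2883


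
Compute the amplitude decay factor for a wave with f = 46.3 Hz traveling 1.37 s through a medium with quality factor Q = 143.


pi*f*t/Q = pi*46.3*1.37/143 = 1.393527
A/A0 = exp(-1.393527) = 0.248198

0.248198


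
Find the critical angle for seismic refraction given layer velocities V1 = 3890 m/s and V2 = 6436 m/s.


V1/V2 = 3890/6436 = 0.604413
theta_c = arcsin(0.604413) = 37.1866 degrees

37.1866


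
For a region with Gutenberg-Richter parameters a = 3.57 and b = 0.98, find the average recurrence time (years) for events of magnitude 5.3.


log10(N) = 3.57 - 0.98*5.3 = -1.624
N = 10^-1.624 = 0.023768
T = 1/N = 1/0.023768 = 42.0727 years

42.0727


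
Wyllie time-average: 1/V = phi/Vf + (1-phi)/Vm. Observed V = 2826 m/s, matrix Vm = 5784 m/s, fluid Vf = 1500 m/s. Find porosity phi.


1/V - 1/Vm = 1/2826 - 1/5784 = 0.00018097
1/Vf - 1/Vm = 1/1500 - 1/5784 = 0.00049378
phi = 0.00018097 / 0.00049378 = 0.3665

0.3665


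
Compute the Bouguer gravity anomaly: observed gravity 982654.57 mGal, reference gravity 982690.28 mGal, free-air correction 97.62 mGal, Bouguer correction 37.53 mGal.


BA = g_obs - g_ref + FAC - BC
= 982654.57 - 982690.28 + 97.62 - 37.53
= 24.38 mGal

24.38


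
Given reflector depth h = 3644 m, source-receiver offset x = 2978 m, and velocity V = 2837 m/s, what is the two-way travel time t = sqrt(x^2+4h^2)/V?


x^2 + 4h^2 = 2978^2 + 4*3644^2 = 8868484 + 53114944 = 61983428
sqrt(61983428) = 7872.9555
t = 7872.9555 / 2837 = 2.7751 s

2.7751


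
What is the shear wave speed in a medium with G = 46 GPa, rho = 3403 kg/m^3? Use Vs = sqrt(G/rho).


Convert G to Pa: G = 46e9 Pa
Compute G/rho = 46e9 / 3403 = 13517484.5724
Vs = sqrt(13517484.5724) = 3676.61 m/s

3676.61


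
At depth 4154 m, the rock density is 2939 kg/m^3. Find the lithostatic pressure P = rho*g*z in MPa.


P = rho * g * z / 1e6
= 2939 * 9.81 * 4154 / 1e6
= 119766424.86 / 1e6
= 119.7664 MPa

119.7664


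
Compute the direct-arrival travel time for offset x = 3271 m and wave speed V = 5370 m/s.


t = x / V
= 3271 / 5370
= 0.6091 s

0.6091


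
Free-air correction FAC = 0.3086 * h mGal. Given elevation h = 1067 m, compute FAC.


FAC = 0.3086 * h
= 0.3086 * 1067
= 329.2762 mGal

329.2762


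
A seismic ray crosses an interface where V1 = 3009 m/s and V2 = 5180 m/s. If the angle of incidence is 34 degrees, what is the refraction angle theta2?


sin(theta1) = sin(34 deg) = 0.559193
sin(theta2) = V2/V1 * sin(theta1) = 5180/3009 * 0.559193 = 0.962652
theta2 = arcsin(0.962652) = 74.2915 degrees

74.2915


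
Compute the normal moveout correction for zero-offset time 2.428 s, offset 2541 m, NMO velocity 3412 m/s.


x/Vnmo = 2541/3412 = 0.744725
(x/Vnmo)^2 = 0.554615
t0^2 = 5.895184
sqrt(5.895184 + 0.554615) = 2.539645
dt = 2.539645 - 2.428 = 0.111645

0.111645


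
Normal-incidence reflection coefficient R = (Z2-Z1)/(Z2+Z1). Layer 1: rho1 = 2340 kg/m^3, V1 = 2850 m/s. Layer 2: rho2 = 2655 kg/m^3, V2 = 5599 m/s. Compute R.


Z1 = 2340 * 2850 = 6669000
Z2 = 2655 * 5599 = 14865345
R = (14865345 - 6669000) / (14865345 + 6669000) = 8196345 / 21534345 = 0.3806

0.3806


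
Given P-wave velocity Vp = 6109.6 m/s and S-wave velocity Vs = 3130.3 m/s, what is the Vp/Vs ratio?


Vp/Vs = 6109.6 / 3130.3
= 1.9518

1.9518


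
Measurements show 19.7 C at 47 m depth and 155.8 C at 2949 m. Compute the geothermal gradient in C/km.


dT = 155.8 - 19.7 = 136.1 C
dz = 2949 - 47 = 2902 m
gradient = dT/dz * 1000 = 136.1/2902 * 1000 = 46.8987 C/km

46.8987


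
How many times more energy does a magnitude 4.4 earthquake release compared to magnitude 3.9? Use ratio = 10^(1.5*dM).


M2 - M1 = 4.4 - 3.9 = 0.5
1.5 * 0.5 = 0.75
ratio = 10^0.75 = 5.62

5.62


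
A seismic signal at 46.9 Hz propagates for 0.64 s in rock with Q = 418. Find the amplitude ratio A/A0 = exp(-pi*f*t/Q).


pi*f*t/Q = pi*46.9*0.64/418 = 0.225593
A/A0 = exp(-0.225593) = 0.798043

0.798043


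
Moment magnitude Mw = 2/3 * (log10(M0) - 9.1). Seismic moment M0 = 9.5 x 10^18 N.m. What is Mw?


log10(M0) = log10(9.5 x 10^18) = 18.9777
Mw = 2/3 * (18.9777 - 9.1)
= 2/3 * 9.8777
= 6.59

6.59


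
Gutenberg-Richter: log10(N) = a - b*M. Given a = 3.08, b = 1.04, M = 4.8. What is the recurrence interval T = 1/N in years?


log10(N) = 3.08 - 1.04*4.8 = -1.912
N = 10^-1.912 = 0.012246
T = 1/N = 1/0.012246 = 81.6582 years

81.6582


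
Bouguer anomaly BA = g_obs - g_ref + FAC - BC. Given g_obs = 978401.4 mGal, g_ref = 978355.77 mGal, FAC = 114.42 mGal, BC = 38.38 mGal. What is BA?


BA = g_obs - g_ref + FAC - BC
= 978401.4 - 978355.77 + 114.42 - 38.38
= 121.67 mGal

121.67


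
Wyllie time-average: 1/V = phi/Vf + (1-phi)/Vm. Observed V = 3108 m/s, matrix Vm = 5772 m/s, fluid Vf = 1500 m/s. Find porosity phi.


1/V - 1/Vm = 1/3108 - 1/5772 = 0.0001485
1/Vf - 1/Vm = 1/1500 - 1/5772 = 0.00049342
phi = 0.0001485 / 0.00049342 = 0.301

0.301


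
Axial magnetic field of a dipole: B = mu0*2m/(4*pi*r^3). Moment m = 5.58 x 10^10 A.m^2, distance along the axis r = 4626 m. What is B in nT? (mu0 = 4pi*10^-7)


m = 5.58 x 10^10 = 55800000000 A.m^2
2m = 111600000000 A.m^2
r^3 = 4626^3 = 98995826376
B = (4pi*10^-7) * 111600000000 / (4*pi * 98995826376) * 1e9
= 140240.696056 / 1244018243515.57 * 1e9
= 112.732 nT

112.732


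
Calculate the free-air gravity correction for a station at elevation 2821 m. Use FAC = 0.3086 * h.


FAC = 0.3086 * h
= 0.3086 * 2821
= 870.5606 mGal

870.5606


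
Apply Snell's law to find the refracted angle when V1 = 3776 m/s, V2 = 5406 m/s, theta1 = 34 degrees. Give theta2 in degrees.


sin(theta1) = sin(34 deg) = 0.559193
sin(theta2) = V2/V1 * sin(theta1) = 5406/3776 * 0.559193 = 0.800582
theta2 = arcsin(0.800582) = 53.1857 degrees

53.1857


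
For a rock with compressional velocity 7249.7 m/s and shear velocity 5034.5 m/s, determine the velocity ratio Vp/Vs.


Vp/Vs = 7249.7 / 5034.5
= 1.44

1.44


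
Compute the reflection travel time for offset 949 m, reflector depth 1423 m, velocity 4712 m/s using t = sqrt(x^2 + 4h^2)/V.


x^2 + 4h^2 = 949^2 + 4*1423^2 = 900601 + 8099716 = 9000317
sqrt(9000317) = 3000.0528
t = 3000.0528 / 4712 = 0.6367 s

0.6367


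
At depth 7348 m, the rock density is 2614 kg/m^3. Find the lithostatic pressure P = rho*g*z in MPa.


P = rho * g * z / 1e6
= 2614 * 9.81 * 7348 / 1e6
= 188427262.32 / 1e6
= 188.4273 MPa

188.4273


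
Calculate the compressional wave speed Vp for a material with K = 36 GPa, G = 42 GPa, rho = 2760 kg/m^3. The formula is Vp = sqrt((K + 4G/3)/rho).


First compute the effective modulus:
K + 4G/3 = 36e9 + 4*42e9/3 = 92000000000.0 Pa
Then divide by density:
92000000000.0 / 2760 = 33333333.3333 Pa/(kg/m^3)
Take the square root:
Vp = sqrt(33333333.3333) = 5773.5 m/s

5773.5


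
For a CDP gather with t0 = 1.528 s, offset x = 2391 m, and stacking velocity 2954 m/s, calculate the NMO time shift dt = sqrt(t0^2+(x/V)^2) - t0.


x/Vnmo = 2391/2954 = 0.809411
(x/Vnmo)^2 = 0.655146
t0^2 = 2.334784
sqrt(2.334784 + 0.655146) = 1.729141
dt = 1.729141 - 1.528 = 0.201141

0.201141


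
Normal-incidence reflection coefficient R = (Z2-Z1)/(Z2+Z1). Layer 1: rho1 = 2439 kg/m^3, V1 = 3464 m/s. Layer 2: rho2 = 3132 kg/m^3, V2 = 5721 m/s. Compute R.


Z1 = 2439 * 3464 = 8448696
Z2 = 3132 * 5721 = 17918172
R = (17918172 - 8448696) / (17918172 + 8448696) = 9469476 / 26366868 = 0.3591

0.3591


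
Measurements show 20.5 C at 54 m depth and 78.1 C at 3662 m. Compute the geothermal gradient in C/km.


dT = 78.1 - 20.5 = 57.6 C
dz = 3662 - 54 = 3608 m
gradient = dT/dz * 1000 = 57.6/3608 * 1000 = 15.9645 C/km

15.9645


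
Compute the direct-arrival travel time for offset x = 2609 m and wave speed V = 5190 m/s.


t = x / V
= 2609 / 5190
= 0.5027 s

0.5027


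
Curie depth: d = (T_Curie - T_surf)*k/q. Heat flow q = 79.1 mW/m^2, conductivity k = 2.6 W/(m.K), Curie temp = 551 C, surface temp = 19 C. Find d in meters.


T_Curie - T_surf = 551 - 19 = 532 C
Convert q to W/m^2: 79.1 mW/m^2 = 0.0791 W/m^2
d = 532 * 2.6 / 0.0791 = 17486.73 m

17486.73


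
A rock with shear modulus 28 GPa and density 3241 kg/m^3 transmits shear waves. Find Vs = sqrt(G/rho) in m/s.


Convert G to Pa: G = 28e9 Pa
Compute G/rho = 28e9 / 3241 = 8639308.8553
Vs = sqrt(8639308.8553) = 2939.27 m/s

2939.27


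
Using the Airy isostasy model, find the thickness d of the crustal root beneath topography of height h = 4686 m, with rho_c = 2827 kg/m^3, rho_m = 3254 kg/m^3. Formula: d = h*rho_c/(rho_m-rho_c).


rho_m - rho_c = 3254 - 2827 = 427
d = 4686 * 2827 / 427
= 13247322 / 427
= 31024.17 m

31024.17


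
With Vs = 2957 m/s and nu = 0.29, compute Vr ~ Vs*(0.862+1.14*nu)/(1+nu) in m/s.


Numerator factor = 0.862 + 1.14*0.29 = 1.1926
Denominator = 1 + 0.29 = 1.29
Vr = 2957 * 1.1926 / 1.29 = 2733.74 m/s

2733.74


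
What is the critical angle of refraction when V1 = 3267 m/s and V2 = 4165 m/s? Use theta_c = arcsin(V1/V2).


V1/V2 = 3267/4165 = 0.784394
theta_c = arcsin(0.784394) = 51.6646 degrees

51.6646


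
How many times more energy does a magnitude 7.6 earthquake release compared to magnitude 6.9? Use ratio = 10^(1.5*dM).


M2 - M1 = 7.6 - 6.9 = 0.7
1.5 * 0.7 = 1.05
ratio = 10^1.05 = 11.22

11.22


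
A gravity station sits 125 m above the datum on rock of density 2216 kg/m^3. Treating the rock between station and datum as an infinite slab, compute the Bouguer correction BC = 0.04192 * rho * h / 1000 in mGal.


BC = 0.04192 * rho * h / 1000
= 0.04192 * 2216 * 125 / 1000
= 11.6118 mGal

11.6118


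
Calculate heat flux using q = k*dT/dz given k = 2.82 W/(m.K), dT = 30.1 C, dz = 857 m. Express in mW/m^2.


q = k * dT / dz * 1000
= 2.82 * 30.1 / 857 * 1000
= 0.099046 * 1000
= 99.0455 mW/m^2

99.0455


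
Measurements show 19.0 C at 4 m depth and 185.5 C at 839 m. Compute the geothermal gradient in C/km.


dT = 185.5 - 19.0 = 166.5 C
dz = 839 - 4 = 835 m
gradient = dT/dz * 1000 = 166.5/835 * 1000 = 199.4012 C/km

199.4012


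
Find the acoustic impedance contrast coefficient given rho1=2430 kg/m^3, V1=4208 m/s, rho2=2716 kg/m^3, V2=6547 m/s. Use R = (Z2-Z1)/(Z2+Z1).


Z1 = 2430 * 4208 = 10225440
Z2 = 2716 * 6547 = 17781652
R = (17781652 - 10225440) / (17781652 + 10225440) = 7556212 / 28007092 = 0.2698

0.2698


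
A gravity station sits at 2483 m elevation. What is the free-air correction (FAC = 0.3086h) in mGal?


FAC = 0.3086 * h
= 0.3086 * 2483
= 766.2538 mGal

766.2538


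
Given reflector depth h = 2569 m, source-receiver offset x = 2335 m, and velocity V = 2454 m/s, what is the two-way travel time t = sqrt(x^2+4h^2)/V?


x^2 + 4h^2 = 2335^2 + 4*2569^2 = 5452225 + 26399044 = 31851269
sqrt(31851269) = 5643.6929
t = 5643.6929 / 2454 = 2.2998 s

2.2998


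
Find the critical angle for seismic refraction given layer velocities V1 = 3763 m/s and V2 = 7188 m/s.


V1/V2 = 3763/7188 = 0.523511
theta_c = arcsin(0.523511) = 31.5681 degrees

31.5681


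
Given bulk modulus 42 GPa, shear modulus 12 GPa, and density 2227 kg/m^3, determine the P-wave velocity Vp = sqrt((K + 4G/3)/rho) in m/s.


First compute the effective modulus:
K + 4G/3 = 42e9 + 4*12e9/3 = 58000000000.0 Pa
Then divide by density:
58000000000.0 / 2227 = 26044005.3884 Pa/(kg/m^3)
Take the square root:
Vp = sqrt(26044005.3884) = 5103.33 m/s

5103.33


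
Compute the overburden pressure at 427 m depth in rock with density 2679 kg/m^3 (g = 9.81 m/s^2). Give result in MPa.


P = rho * g * z / 1e6
= 2679 * 9.81 * 427 / 1e6
= 11221982.73 / 1e6
= 11.222 MPa

11.222


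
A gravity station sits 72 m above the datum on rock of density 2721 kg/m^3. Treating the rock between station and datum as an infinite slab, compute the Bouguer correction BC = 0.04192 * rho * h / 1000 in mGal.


BC = 0.04192 * rho * h / 1000
= 0.04192 * 2721 * 72 / 1000
= 8.2126 mGal

8.2126


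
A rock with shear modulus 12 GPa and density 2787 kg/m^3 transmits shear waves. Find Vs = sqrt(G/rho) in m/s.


Convert G to Pa: G = 12e9 Pa
Compute G/rho = 12e9 / 2787 = 4305705.0592
Vs = sqrt(4305705.0592) = 2075.02 m/s

2075.02


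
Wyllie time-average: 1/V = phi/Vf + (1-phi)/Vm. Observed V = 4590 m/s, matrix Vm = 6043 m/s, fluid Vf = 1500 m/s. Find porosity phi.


1/V - 1/Vm = 1/4590 - 1/6043 = 5.238e-05
1/Vf - 1/Vm = 1/1500 - 1/6043 = 0.00050119
phi = 5.238e-05 / 0.00050119 = 0.1045

0.1045


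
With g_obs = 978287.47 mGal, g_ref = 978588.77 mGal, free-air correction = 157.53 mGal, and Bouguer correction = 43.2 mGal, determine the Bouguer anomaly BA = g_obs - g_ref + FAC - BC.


BA = g_obs - g_ref + FAC - BC
= 978287.47 - 978588.77 + 157.53 - 43.2
= -186.97 mGal

-186.97


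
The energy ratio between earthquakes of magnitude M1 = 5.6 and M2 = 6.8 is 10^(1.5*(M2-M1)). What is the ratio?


M2 - M1 = 6.8 - 5.6 = 1.2
1.5 * 1.2 = 1.8
ratio = 10^1.8 = 63.1

63.1


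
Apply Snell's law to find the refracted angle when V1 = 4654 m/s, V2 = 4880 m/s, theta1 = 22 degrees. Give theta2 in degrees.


sin(theta1) = sin(22 deg) = 0.374607
sin(theta2) = V2/V1 * sin(theta1) = 4880/4654 * 0.374607 = 0.392798
theta2 = arcsin(0.392798) = 23.1287 degrees

23.1287


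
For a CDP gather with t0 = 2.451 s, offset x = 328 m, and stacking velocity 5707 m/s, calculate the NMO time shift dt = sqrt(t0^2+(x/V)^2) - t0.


x/Vnmo = 328/5707 = 0.057473
(x/Vnmo)^2 = 0.003303
t0^2 = 6.007401
sqrt(6.007401 + 0.003303) = 2.451674
dt = 2.451674 - 2.451 = 0.000674

6.740000e-04


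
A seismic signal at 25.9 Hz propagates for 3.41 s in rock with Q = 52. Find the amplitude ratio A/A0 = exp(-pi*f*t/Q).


pi*f*t/Q = pi*25.9*3.41/52 = 5.335814
A/A0 = exp(-5.335814) = 0.004816

0.004816


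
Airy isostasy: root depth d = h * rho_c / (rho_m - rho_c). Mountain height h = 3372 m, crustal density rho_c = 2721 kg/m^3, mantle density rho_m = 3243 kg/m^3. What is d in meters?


rho_m - rho_c = 3243 - 2721 = 522
d = 3372 * 2721 / 522
= 9175212 / 522
= 17577.03 m

17577.03


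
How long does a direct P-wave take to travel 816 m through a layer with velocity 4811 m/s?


t = x / V
= 816 / 4811
= 0.1696 s

0.1696


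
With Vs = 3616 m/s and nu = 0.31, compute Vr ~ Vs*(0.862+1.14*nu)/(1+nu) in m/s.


Numerator factor = 0.862 + 1.14*0.31 = 1.2154
Denominator = 1 + 0.31 = 1.31
Vr = 3616 * 1.2154 / 1.31 = 3354.88 m/s

3354.88


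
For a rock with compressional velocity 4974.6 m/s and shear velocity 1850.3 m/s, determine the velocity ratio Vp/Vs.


Vp/Vs = 4974.6 / 1850.3
= 2.6885

2.6885


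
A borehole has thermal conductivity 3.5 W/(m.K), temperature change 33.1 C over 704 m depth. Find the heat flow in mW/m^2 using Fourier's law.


q = k * dT / dz * 1000
= 3.5 * 33.1 / 704 * 1000
= 0.16456 * 1000
= 164.5597 mW/m^2

164.5597


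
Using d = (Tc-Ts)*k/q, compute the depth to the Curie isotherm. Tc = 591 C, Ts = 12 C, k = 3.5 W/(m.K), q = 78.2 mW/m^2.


T_Curie - T_surf = 591 - 12 = 579 C
Convert q to W/m^2: 78.2 mW/m^2 = 0.0782 W/m^2
d = 579 * 3.5 / 0.0782 = 25914.32 m

25914.32


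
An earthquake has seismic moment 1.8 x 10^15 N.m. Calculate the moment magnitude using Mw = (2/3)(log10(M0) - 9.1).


log10(M0) = log10(1.8 x 10^15) = 15.2553
Mw = 2/3 * (15.2553 - 9.1)
= 2/3 * 6.1553
= 4.1

4.1


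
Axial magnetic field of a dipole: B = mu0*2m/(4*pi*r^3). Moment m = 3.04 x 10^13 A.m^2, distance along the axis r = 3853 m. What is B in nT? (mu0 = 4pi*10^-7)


m = 3.04 x 10^13 = 30400000000000 A.m^2
2m = 60800000000000 A.m^2
r^3 = 3853^3 = 57200131477
B = (4pi*10^-7) * 60800000000000 / (4*pi * 57200131477) * 1e9
= 76403533.335304 / 718798051330.05 * 1e9
= 106293.462 nT

106293.462


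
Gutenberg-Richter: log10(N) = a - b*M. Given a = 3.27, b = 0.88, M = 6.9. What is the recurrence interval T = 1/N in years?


log10(N) = 3.27 - 0.88*6.9 = -2.802
N = 10^-2.802 = 0.001578
T = 1/N = 1/0.001578 = 633.8697 years

633.8697


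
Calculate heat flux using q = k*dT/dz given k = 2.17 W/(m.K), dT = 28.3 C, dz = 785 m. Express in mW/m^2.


q = k * dT / dz * 1000
= 2.17 * 28.3 / 785 * 1000
= 0.078231 * 1000
= 78.2306 mW/m^2

78.2306


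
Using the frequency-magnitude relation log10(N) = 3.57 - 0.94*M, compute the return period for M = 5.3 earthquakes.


log10(N) = 3.57 - 0.94*5.3 = -1.412
N = 10^-1.412 = 0.038726
T = 1/N = 1/0.038726 = 25.8226 years

25.8226


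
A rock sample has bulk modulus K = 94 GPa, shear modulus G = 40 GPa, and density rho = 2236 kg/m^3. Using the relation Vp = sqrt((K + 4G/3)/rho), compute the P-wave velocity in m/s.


First compute the effective modulus:
K + 4G/3 = 94e9 + 4*40e9/3 = 147333333333.33 Pa
Then divide by density:
147333333333.33 / 2236 = 65891472.8682 Pa/(kg/m^3)
Take the square root:
Vp = sqrt(65891472.8682) = 8117.36 m/s

8117.36


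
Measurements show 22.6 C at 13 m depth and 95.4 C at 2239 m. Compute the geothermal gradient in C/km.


dT = 95.4 - 22.6 = 72.8 C
dz = 2239 - 13 = 2226 m
gradient = dT/dz * 1000 = 72.8/2226 * 1000 = 32.7044 C/km

32.7044


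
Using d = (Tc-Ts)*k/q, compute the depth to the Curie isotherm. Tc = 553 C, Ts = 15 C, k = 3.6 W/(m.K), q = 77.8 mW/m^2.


T_Curie - T_surf = 553 - 15 = 538 C
Convert q to W/m^2: 77.8 mW/m^2 = 0.0778 W/m^2
d = 538 * 3.6 / 0.0778 = 24894.6 m

24894.6


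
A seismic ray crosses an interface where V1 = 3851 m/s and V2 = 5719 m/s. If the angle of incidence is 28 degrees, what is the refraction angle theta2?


sin(theta1) = sin(28 deg) = 0.469472
sin(theta2) = V2/V1 * sin(theta1) = 5719/3851 * 0.469472 = 0.697198
theta2 = arcsin(0.697198) = 44.2026 degrees

44.2026


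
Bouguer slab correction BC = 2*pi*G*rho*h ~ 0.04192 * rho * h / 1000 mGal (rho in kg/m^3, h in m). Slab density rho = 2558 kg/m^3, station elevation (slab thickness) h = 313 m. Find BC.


BC = 0.04192 * rho * h / 1000
= 0.04192 * 2558 * 313 / 1000
= 33.5634 mGal

33.5634


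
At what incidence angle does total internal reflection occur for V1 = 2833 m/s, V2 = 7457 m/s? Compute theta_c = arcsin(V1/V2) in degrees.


V1/V2 = 2833/7457 = 0.379911
theta_c = arcsin(0.379911) = 22.3282 degrees

22.3282


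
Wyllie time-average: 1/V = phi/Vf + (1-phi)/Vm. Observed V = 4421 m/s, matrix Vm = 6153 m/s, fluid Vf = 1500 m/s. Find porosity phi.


1/V - 1/Vm = 1/4421 - 1/6153 = 6.367e-05
1/Vf - 1/Vm = 1/1500 - 1/6153 = 0.00050414
phi = 6.367e-05 / 0.00050414 = 0.1263

0.1263


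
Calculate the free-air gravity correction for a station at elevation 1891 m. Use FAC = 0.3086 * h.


FAC = 0.3086 * h
= 0.3086 * 1891
= 583.5626 mGal

583.5626


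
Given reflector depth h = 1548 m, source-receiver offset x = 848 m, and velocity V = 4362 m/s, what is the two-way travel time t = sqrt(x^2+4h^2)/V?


x^2 + 4h^2 = 848^2 + 4*1548^2 = 719104 + 9585216 = 10304320
sqrt(10304320) = 3210.0343
t = 3210.0343 / 4362 = 0.7359 s

0.7359


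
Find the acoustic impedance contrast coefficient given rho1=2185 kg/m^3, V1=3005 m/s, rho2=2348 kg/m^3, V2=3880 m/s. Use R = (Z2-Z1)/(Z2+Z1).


Z1 = 2185 * 3005 = 6565925
Z2 = 2348 * 3880 = 9110240
R = (9110240 - 6565925) / (9110240 + 6565925) = 2544315 / 15676165 = 0.1623

0.1623


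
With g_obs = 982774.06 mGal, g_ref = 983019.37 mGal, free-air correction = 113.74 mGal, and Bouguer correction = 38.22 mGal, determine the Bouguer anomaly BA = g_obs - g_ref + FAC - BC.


BA = g_obs - g_ref + FAC - BC
= 982774.06 - 983019.37 + 113.74 - 38.22
= -169.79 mGal

-169.79


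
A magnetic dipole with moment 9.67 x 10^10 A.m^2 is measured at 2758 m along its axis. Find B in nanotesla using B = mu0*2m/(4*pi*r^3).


m = 9.67 x 10^10 = 96700000000 A.m^2
2m = 193400000000 A.m^2
r^3 = 2758^3 = 20978903512
B = (4pi*10^-7) * 193400000000 / (4*pi * 20978903512) * 1e9
= 243033.607682 / 263628676614.67 * 1e9
= 921.8785 nT

921.8785


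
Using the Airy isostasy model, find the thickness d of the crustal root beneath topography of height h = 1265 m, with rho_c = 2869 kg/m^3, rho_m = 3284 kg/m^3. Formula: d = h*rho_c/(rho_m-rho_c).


rho_m - rho_c = 3284 - 2869 = 415
d = 1265 * 2869 / 415
= 3629285 / 415
= 8745.27 m

8745.27


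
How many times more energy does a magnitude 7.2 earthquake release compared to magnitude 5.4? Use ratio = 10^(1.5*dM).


M2 - M1 = 7.2 - 5.4 = 1.8
1.5 * 1.8 = 2.7
ratio = 10^2.7 = 501.19

501.19


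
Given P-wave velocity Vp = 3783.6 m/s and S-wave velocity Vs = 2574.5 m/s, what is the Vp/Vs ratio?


Vp/Vs = 3783.6 / 2574.5
= 1.4696

1.4696


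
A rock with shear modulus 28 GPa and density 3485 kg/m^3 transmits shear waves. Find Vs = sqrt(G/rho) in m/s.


Convert G to Pa: G = 28e9 Pa
Compute G/rho = 28e9 / 3485 = 8034433.2855
Vs = sqrt(8034433.2855) = 2834.51 m/s

2834.51


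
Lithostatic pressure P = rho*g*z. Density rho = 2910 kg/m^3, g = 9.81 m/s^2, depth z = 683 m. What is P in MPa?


P = rho * g * z / 1e6
= 2910 * 9.81 * 683 / 1e6
= 19497669.3 / 1e6
= 19.4977 MPa

19.4977


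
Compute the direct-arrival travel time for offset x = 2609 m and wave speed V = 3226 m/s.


t = x / V
= 2609 / 3226
= 0.8087 s

0.8087


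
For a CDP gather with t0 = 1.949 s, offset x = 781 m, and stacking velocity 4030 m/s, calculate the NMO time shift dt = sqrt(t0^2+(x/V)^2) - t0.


x/Vnmo = 781/4030 = 0.193797
(x/Vnmo)^2 = 0.037557
t0^2 = 3.798601
sqrt(3.798601 + 0.037557) = 1.958611
dt = 1.958611 - 1.949 = 0.009611

0.009611


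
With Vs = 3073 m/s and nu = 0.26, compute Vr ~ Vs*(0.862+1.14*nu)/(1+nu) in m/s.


Numerator factor = 0.862 + 1.14*0.26 = 1.1584
Denominator = 1 + 0.26 = 1.26
Vr = 3073 * 1.1584 / 1.26 = 2825.21 m/s

2825.21


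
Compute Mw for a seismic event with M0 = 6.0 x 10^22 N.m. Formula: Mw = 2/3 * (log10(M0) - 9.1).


log10(M0) = log10(6.0 x 10^22) = 22.7782
Mw = 2/3 * (22.7782 - 9.1)
= 2/3 * 13.6782
= 9.12

9.12


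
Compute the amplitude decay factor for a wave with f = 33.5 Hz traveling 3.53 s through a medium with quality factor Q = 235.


pi*f*t/Q = pi*33.5*3.53/235 = 1.58089
A/A0 = exp(-1.58089) = 0.205792

0.205792


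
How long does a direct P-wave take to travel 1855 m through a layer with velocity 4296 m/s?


t = x / V
= 1855 / 4296
= 0.4318 s

0.4318


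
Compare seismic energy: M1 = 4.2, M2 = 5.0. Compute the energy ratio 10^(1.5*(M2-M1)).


M2 - M1 = 5.0 - 4.2 = 0.8
1.5 * 0.8 = 1.2
ratio = 10^1.2 = 15.85

15.85


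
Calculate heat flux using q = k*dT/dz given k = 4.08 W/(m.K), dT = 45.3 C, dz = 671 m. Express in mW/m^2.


q = k * dT / dz * 1000
= 4.08 * 45.3 / 671 * 1000
= 0.275446 * 1000
= 275.4456 mW/m^2

275.4456


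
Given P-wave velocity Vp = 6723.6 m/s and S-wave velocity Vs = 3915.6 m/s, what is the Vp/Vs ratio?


Vp/Vs = 6723.6 / 3915.6
= 1.7171

1.7171


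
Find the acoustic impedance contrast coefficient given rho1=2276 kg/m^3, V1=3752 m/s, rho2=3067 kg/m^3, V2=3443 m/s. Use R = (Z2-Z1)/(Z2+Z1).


Z1 = 2276 * 3752 = 8539552
Z2 = 3067 * 3443 = 10559681
R = (10559681 - 8539552) / (10559681 + 8539552) = 2020129 / 19099233 = 0.1058

0.1058


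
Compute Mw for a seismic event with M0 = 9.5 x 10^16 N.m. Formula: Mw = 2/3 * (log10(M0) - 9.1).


log10(M0) = log10(9.5 x 10^16) = 16.9777
Mw = 2/3 * (16.9777 - 9.1)
= 2/3 * 7.8777
= 5.25

5.25


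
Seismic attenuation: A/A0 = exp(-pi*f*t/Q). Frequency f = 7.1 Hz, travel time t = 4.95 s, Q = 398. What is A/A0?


pi*f*t/Q = pi*7.1*4.95/398 = 0.277415
A/A0 = exp(-0.277415) = 0.75774

0.75774


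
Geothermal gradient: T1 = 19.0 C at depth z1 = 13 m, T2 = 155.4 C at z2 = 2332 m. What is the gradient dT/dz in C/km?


dT = 155.4 - 19.0 = 136.4 C
dz = 2332 - 13 = 2319 m
gradient = dT/dz * 1000 = 136.4/2319 * 1000 = 58.8185 C/km

58.8185


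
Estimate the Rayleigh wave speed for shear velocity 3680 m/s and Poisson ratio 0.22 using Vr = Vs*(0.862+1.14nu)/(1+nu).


Numerator factor = 0.862 + 1.14*0.22 = 1.1128
Denominator = 1 + 0.22 = 1.22
Vr = 3680 * 1.1128 / 1.22 = 3356.64 m/s

3356.64


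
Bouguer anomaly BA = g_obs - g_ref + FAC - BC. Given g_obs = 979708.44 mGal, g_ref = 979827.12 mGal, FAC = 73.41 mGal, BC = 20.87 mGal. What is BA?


BA = g_obs - g_ref + FAC - BC
= 979708.44 - 979827.12 + 73.41 - 20.87
= -66.14 mGal

-66.14


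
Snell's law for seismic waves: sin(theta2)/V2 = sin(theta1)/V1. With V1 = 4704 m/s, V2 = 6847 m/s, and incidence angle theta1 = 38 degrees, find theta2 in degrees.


sin(theta1) = sin(38 deg) = 0.615661
sin(theta2) = V2/V1 * sin(theta1) = 6847/4704 * 0.615661 = 0.896138
theta2 = arcsin(0.896138) = 63.655 degrees

63.655


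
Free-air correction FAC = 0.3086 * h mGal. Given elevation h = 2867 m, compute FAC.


FAC = 0.3086 * h
= 0.3086 * 2867
= 884.7562 mGal

884.7562


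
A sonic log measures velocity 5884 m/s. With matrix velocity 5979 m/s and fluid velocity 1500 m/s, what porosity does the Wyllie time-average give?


1/V - 1/Vm = 1/5884 - 1/5979 = 2.7e-06
1/Vf - 1/Vm = 1/1500 - 1/5979 = 0.00049941
phi = 2.7e-06 / 0.00049941 = 0.0054

0.0054


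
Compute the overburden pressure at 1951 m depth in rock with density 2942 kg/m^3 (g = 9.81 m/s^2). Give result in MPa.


P = rho * g * z / 1e6
= 2942 * 9.81 * 1951 / 1e6
= 56307850.02 / 1e6
= 56.3079 MPa

56.3079


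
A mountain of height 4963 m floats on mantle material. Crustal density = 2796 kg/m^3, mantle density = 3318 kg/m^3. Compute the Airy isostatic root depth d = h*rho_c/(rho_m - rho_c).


rho_m - rho_c = 3318 - 2796 = 522
d = 4963 * 2796 / 522
= 13876548 / 522
= 26583.43 m

26583.43


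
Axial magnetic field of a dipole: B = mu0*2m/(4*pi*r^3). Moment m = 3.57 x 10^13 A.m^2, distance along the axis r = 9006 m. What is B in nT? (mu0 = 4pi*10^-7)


m = 3.57 x 10^13 = 35700000000000 A.m^2
2m = 71400000000000 A.m^2
r^3 = 9006^3 = 730458972216
B = (4pi*10^-7) * 71400000000000 / (4*pi * 730458972216) * 1e9
= 89723886.186524 / 9179218163450.15 * 1e9
= 9774.6763 nT

9774.6763


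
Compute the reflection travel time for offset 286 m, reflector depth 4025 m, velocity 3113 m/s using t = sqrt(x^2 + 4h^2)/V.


x^2 + 4h^2 = 286^2 + 4*4025^2 = 81796 + 64802500 = 64884296
sqrt(64884296) = 8055.0789
t = 8055.0789 / 3113 = 2.5876 s

2.5876
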